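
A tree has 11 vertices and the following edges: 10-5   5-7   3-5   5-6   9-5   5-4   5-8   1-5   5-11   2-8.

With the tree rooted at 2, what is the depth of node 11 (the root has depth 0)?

3

Path from 2 to 11: 2 → 8 → 5 → 11, which has 3 edges.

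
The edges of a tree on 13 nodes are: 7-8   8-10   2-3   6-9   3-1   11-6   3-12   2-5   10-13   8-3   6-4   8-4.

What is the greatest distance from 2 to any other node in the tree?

5

Distances from 2 peak at 5, attained at 9 (11 also at distance 5).
2–3–8–4–6–9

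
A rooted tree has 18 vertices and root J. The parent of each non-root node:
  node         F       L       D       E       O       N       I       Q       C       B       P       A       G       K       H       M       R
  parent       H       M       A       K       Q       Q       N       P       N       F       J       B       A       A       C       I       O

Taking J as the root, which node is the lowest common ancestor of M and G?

Path M→root: M I N Q P J; path G→root: G A B F H C N Q P J.
First common node: N.

N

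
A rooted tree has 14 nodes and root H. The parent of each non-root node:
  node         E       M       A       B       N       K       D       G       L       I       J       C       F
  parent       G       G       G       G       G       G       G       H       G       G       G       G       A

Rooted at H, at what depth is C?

2

Climbing from C to the root: C – G – H. That's 2 steps.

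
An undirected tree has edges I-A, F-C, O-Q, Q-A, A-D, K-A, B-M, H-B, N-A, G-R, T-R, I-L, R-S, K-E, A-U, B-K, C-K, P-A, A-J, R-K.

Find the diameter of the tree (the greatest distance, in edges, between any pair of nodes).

A longest path is L - I - A - K - R - G, with 5 edges.

5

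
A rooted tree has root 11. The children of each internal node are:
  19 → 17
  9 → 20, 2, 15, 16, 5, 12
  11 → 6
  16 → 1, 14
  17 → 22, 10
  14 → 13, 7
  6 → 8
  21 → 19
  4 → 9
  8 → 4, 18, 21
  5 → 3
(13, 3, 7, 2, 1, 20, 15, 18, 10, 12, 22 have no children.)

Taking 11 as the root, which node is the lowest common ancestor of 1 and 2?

9

Ancestors of 1 (toward the root): 1, 16, 9, 4, 8, 6, 11.
Ancestors of 2: 2, 9, 4, 8, 6, 11.
The deepest node appearing in both lists is 9.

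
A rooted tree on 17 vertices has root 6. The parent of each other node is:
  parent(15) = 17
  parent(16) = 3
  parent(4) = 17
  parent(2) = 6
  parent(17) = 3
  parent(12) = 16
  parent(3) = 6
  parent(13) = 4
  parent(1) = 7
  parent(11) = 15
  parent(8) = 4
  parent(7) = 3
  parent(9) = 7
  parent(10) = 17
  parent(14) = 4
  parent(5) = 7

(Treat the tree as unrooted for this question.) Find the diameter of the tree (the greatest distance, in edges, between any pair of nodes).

5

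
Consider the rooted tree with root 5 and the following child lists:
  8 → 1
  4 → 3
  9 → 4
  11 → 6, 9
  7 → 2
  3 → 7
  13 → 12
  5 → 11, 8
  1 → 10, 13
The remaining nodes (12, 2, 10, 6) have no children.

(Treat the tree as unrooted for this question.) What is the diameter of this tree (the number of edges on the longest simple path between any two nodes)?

10

A longest path is 12 - 13 - 1 - 8 - 5 - 11 - 9 - 4 - 3 - 7 - 2, with 10 edges.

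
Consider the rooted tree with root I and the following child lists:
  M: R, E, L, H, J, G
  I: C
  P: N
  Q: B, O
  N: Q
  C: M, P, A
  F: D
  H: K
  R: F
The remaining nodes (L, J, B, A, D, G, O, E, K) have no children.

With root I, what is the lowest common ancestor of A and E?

C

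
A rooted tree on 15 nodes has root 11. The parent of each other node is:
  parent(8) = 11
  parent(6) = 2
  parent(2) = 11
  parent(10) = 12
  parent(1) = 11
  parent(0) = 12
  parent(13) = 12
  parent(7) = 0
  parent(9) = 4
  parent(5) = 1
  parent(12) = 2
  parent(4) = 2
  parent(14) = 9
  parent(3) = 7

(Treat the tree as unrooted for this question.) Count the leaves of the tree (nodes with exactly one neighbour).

7

Degree-1 nodes: 3, 5, 6, 8, 10, 13, 14 — 7 of them.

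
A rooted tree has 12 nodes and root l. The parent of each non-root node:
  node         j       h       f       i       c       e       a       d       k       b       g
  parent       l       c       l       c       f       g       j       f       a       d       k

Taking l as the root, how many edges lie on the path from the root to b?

Path from l to b: l → f → d → b, which has 3 edges.

3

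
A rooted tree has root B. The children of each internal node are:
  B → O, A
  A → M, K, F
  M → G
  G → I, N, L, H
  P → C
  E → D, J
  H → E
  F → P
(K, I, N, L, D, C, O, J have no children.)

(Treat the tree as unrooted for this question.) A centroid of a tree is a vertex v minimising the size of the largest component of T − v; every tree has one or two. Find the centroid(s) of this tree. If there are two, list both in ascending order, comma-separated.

Removing M splits the tree into components of sizes 8, 7; the largest is 8 ≤ ⌊16/2⌋ = 8.
Its neighbour G also leaves a largest component of size 8, so both are centroids.

G, M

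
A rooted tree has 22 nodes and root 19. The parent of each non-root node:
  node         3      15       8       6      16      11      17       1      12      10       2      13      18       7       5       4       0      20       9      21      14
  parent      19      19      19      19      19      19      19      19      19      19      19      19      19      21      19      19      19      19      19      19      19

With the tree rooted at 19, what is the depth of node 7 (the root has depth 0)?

19–21–7 — 2 edges.

2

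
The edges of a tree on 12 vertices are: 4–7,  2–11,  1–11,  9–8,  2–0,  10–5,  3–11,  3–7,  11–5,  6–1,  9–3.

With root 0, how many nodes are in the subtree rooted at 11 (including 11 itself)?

The subtree rooted at 11 contains: 11, 5, 1, 3, 10, 6, 7, 9, 4, 8 — 10 nodes.

10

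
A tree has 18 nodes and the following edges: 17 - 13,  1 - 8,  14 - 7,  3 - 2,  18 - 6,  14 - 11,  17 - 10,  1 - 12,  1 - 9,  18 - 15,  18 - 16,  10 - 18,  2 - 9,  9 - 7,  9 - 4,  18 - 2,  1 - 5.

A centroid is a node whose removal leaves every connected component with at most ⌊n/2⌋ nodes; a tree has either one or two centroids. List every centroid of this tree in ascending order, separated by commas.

2, 9

If 2 is removed the pieces have sizes 9, 7, 1, all ≤ ⌊18/2⌋ = 9.
Its neighbour 9 also leaves a largest component of size 9, so both are centroids.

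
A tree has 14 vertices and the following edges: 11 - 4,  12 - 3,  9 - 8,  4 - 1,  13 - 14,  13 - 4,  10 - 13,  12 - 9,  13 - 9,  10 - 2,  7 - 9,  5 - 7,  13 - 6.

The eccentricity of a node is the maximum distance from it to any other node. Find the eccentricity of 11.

A farthest node from 11 is 3 (5 also at distance 5).
The path 11 – 4 – 13 – 9 – 12 – 3 has 5 edges.

5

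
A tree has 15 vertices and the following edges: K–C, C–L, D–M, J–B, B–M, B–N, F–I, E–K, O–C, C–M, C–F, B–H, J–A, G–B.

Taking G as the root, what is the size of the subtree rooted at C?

The subtree rooted at C contains: C, F, K, O, L, I, E — 7 nodes.

7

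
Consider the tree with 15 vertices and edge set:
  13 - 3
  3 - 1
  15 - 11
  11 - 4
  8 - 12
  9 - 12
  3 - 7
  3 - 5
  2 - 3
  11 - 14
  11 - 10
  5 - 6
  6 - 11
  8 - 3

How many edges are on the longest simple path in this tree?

7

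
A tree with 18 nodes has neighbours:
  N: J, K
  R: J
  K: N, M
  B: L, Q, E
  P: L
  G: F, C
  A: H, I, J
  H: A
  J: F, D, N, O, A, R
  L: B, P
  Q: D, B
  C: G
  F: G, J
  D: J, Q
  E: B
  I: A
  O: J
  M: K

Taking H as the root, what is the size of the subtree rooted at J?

15

J's subtree: {J, N, F, D, O, R, K, G, Q, M, C, B, E, L, P}, size 15.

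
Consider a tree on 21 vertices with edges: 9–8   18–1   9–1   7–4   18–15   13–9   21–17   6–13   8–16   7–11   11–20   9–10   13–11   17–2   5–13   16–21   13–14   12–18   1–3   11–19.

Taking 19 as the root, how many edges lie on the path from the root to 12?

6

Path from 19 to 12: 19–11–13–9–1–18–12, which has 6 edges.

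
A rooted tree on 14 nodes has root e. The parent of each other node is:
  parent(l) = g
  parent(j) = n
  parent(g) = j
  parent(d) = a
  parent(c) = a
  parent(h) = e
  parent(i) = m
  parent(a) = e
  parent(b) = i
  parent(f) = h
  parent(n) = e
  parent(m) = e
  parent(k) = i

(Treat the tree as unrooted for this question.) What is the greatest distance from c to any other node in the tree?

6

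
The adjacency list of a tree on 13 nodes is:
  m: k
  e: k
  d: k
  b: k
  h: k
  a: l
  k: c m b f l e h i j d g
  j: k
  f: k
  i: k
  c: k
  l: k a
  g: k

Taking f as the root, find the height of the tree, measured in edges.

3

A deepest node is a, reached by f–k–l–a.
That path has 3 edges, so the height is 3.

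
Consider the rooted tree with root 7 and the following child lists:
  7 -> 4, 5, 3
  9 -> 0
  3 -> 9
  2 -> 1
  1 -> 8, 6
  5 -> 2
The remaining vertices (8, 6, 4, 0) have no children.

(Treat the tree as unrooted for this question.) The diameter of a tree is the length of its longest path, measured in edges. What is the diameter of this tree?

7

BFS from 0 reaches 8 last, at distance 7; BFS from 8 confirms no node is farther.
Path: 0-9-3-7-5-2-1-8.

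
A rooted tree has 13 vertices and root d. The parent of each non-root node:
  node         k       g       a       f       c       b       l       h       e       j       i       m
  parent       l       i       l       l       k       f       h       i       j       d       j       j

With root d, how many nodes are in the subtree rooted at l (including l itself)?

6

Descendants of l (including itself): l, k, f, a, c, b. That's 6.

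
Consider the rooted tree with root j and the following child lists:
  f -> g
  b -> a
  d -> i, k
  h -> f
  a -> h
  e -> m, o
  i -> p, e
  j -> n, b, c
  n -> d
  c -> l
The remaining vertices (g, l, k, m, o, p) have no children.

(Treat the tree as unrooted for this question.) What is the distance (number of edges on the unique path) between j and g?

5

Walking from j: j – b – a – h – f – g. Length 5.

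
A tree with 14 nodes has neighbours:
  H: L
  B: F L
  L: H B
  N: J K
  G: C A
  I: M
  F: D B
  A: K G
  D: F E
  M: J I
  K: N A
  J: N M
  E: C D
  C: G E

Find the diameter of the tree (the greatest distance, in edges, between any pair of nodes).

13

Starting from I, a farthest node is H at distance 13.
One longest path: I-M-J-N-K-A-G-C-E-D-F-B-L-H.
So the diameter is 13.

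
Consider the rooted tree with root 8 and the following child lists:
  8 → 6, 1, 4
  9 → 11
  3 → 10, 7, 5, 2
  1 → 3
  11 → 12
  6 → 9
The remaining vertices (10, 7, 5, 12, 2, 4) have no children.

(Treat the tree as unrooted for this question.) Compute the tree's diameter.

7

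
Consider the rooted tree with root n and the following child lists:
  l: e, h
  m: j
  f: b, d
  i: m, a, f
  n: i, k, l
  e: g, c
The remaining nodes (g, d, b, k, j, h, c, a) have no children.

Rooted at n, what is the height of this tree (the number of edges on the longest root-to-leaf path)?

3

A deepest node is c, reached by n-l-e-c.
That path has 3 edges, so the height is 3.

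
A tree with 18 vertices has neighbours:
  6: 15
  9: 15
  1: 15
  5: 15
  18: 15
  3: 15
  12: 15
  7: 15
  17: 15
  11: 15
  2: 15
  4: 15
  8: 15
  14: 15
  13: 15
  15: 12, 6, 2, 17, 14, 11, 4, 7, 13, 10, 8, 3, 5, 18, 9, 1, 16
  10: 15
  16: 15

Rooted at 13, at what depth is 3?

2

Path from 13 to 3: 13 – 15 – 3, which has 2 edges.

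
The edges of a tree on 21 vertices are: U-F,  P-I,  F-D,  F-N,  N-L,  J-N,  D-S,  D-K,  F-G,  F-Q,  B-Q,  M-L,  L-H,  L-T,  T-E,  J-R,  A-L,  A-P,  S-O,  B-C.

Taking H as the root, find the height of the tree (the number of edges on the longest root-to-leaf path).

6

C sits deepest: H-L-N-F-Q-B-C — 6 edges from the root.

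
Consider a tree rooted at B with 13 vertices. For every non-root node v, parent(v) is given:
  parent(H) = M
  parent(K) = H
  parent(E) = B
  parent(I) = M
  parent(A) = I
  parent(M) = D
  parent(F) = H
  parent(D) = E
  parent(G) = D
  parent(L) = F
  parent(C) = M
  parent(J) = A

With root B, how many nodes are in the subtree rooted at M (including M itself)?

Descendants of M (including itself): M, H, I, C, F, K, A, L, J. That's 9.

9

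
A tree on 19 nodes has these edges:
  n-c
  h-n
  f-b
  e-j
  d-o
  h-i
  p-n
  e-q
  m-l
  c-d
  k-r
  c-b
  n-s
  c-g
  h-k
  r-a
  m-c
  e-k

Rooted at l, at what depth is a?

7

Path from l to a: l–m–c–n–h–k–r–a, which has 7 edges.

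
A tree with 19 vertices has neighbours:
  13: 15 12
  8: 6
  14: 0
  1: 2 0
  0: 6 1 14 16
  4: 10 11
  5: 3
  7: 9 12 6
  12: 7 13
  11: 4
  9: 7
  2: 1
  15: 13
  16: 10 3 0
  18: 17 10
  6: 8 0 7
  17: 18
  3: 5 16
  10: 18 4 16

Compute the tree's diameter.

9

Starting from 15, a farthest node is 17 at distance 9.
One longest path: 15–13–12–7–6–0–16–10–18–17.
So the diameter is 9.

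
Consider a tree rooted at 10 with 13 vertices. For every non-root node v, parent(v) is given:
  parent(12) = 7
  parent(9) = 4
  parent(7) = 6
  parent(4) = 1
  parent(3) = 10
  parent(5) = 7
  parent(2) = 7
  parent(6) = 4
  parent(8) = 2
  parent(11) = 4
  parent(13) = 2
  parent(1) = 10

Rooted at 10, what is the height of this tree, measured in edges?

6

The longest root-to-leaf path is 10–1–4–6–7–2–13 (6 edges).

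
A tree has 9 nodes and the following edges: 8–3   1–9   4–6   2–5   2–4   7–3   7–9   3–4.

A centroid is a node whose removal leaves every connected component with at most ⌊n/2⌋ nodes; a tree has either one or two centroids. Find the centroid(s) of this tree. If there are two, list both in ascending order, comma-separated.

3

Removing 3 splits the tree into components of sizes 4, 3, 1; the largest is 4 ≤ ⌊9/2⌋ = 4.
No neighbour of 3 does as well, so 3 is the unique centroid.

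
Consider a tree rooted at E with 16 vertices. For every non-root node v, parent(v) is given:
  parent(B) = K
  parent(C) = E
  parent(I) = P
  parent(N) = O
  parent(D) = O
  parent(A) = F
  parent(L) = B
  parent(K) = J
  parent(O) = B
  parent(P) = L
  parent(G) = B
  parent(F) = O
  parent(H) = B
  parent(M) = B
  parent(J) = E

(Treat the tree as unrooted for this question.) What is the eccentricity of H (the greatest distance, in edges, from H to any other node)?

5

The node farthest from H is C, via H-B-K-J-E-C — 5 edges.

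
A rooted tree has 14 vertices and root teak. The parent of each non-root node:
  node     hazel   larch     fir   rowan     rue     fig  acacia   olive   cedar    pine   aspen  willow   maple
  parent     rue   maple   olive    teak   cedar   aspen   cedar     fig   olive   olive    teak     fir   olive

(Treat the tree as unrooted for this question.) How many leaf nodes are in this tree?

Degree-1 nodes: acacia, hazel, larch, pine, rowan, willow — 6 of them.

6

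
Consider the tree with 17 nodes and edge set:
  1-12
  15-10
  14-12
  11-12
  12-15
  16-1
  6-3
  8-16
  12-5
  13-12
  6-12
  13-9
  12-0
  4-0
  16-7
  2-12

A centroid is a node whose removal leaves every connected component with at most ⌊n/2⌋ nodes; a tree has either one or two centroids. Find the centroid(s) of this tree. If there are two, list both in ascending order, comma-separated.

12

Delete 12: the remaining components have sizes 4, 2, 2, 2, 2, 1, 1, 1, 1. Max 4 ≤ 8, so 12 is a centroid.
No neighbour of 12 does as well, so 12 is the unique centroid.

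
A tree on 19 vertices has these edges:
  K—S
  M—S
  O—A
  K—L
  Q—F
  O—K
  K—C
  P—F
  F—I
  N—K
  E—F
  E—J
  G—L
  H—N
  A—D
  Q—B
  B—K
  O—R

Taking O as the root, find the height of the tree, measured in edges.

6

A deepest node is J, reached by O-K-B-Q-F-E-J.
That path has 6 edges, so the height is 6.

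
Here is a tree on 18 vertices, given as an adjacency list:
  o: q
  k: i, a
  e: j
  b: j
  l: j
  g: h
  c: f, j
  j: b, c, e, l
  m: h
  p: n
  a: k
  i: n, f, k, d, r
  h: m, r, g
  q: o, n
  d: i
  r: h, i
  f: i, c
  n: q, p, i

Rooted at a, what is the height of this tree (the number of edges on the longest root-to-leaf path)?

6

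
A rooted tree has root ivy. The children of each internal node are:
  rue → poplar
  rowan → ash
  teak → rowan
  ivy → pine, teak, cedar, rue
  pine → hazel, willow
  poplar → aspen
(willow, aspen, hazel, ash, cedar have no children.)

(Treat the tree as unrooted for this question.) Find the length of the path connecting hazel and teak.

3

The path is hazel–pine–ivy–teak, which has 3 edges.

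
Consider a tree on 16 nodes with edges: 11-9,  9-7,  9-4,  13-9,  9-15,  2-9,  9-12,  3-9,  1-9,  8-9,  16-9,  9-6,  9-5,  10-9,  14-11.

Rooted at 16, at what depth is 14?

Path from 16 to 14: 16 – 9 – 11 – 14, which has 3 edges.

3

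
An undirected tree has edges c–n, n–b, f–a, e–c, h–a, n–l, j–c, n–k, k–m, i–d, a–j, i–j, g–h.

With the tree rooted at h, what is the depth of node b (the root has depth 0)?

5

Path from h to b: h → a → j → c → n → b, which has 5 edges.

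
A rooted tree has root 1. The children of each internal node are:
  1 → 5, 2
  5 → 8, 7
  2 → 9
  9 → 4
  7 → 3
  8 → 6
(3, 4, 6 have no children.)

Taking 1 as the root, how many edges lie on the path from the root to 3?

3

1–5–7–3 — 3 edges.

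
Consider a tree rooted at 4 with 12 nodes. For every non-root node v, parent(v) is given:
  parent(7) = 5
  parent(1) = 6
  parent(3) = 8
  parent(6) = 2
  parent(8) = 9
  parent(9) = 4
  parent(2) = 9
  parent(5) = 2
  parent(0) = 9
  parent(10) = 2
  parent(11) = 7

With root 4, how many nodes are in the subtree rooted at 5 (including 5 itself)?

3

Descendants of 5 (including itself): 5, 7, 11. That's 3.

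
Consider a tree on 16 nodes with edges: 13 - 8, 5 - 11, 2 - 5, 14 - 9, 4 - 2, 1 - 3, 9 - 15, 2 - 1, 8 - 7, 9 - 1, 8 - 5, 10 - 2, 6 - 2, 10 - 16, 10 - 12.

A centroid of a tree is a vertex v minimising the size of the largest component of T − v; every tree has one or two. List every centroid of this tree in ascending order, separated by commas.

2

If 2 is removed the pieces have sizes 5, 5, 3, 1, 1, all ≤ ⌊16/2⌋ = 8.
No neighbour of 2 does as well, so 2 is the unique centroid.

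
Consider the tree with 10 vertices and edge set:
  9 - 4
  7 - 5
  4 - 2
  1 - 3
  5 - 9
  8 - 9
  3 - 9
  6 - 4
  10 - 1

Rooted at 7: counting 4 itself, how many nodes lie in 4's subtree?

3

4's subtree: {4, 6, 2}, size 3.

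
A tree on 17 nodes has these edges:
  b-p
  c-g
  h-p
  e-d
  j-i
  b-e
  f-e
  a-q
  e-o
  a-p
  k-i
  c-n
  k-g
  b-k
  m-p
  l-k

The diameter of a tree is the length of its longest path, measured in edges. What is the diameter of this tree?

7

Starting from n, a farthest node is q at distance 7.
One longest path: n–c–g–k–b–p–a–q.
So the diameter is 7.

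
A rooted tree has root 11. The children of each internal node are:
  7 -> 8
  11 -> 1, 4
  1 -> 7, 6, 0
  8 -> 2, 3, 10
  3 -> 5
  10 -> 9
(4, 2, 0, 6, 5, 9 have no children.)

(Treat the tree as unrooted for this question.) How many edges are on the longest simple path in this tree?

6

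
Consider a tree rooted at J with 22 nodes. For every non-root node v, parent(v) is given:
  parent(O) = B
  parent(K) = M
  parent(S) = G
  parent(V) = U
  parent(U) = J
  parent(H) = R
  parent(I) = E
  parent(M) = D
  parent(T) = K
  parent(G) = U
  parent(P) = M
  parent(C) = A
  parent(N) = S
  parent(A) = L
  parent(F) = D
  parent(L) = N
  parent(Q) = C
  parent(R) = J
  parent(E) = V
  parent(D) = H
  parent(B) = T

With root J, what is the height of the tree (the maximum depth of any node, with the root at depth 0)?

8

The longest root-to-leaf path is J-U-G-S-N-L-A-C-Q (8 edges).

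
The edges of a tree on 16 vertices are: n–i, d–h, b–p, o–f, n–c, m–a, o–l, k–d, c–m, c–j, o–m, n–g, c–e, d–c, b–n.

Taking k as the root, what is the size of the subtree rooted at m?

5

Descendants of m (including itself): m, a, o, f, l. That's 5.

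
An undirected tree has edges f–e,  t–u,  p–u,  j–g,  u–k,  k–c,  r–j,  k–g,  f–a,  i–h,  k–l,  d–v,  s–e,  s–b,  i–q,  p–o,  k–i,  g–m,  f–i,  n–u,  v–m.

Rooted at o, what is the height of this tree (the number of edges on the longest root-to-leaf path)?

8

A deepest node is b, reached by o → p → u → k → i → f → e → s → b.
That path has 8 edges, so the height is 8.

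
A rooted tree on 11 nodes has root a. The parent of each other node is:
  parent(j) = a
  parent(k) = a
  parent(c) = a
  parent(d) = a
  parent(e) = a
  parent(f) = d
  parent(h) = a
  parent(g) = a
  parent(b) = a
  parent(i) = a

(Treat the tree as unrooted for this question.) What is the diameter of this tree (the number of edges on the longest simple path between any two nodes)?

3

BFS from f reaches i last, at distance 3; BFS from i confirms no node is farther.
Path: f – d – a – i.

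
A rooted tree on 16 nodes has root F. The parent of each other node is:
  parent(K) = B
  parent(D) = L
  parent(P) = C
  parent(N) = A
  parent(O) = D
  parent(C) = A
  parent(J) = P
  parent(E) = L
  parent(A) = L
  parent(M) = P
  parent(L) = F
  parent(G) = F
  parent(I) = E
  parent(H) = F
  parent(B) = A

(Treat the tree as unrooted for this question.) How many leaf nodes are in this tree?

The leaves are G, H, I, J, K, M, N, O.
That is 8 leaves.

8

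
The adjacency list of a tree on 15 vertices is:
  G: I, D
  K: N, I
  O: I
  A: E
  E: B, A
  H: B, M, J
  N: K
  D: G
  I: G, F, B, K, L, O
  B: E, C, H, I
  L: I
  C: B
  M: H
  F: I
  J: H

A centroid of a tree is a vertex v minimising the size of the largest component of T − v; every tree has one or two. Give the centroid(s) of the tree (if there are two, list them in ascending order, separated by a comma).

Removing I splits the tree into components of sizes 7, 2, 2, 1, 1, 1; the largest is 7 ≤ ⌊15/2⌋ = 7.
Every other node leaves some component of size > 7, so the centroid is unique.

I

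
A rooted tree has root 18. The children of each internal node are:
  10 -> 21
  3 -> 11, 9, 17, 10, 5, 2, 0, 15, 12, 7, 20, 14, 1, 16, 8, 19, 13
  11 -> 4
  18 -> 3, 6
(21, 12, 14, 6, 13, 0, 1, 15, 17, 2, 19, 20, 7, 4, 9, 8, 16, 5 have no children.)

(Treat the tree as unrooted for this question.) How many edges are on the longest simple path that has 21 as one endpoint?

4

A farthest node from 21 is 6 (4 also at distance 4).
The path 21-10-3-18-6 has 4 edges.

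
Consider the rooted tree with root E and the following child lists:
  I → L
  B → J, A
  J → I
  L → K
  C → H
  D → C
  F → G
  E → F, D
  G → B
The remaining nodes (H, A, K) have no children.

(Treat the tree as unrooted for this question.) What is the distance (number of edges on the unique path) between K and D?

The path is K – L – I – J – B – G – F – E – D, which has 8 edges.

8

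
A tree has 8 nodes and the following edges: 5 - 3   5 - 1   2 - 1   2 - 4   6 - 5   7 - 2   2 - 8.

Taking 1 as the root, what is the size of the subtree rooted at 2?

4

The subtree rooted at 2 contains: 2, 8, 7, 4 — 4 nodes.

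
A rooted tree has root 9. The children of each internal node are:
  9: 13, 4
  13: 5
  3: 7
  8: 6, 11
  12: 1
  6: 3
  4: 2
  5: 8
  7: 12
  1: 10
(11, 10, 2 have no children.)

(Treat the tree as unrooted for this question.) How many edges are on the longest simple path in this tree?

11

Starting from 2, a farthest node is 10 at distance 11.
One longest path: 2–4–9–13–5–8–6–3–7–12–1–10.
So the diameter is 11.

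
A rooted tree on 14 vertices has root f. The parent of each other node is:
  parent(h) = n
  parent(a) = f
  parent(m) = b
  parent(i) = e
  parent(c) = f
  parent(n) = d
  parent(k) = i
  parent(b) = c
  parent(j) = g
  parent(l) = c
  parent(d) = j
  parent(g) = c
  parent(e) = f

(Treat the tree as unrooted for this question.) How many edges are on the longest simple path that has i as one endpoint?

8

Distances from i peak at 8, attained at h.
i – e – f – c – g – j – d – n – h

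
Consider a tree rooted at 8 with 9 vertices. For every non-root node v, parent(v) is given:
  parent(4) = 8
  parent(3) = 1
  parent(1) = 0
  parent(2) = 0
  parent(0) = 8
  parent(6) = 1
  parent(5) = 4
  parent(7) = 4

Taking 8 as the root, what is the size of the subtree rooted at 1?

The subtree rooted at 1 contains: 1, 3, 6 — 3 nodes.

3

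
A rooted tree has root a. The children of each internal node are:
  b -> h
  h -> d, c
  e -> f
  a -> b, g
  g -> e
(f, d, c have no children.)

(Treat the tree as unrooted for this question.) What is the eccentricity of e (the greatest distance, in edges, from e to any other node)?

5

Distances from e peak at 5, attained at c (d also at distance 5).
e–g–a–b–h–c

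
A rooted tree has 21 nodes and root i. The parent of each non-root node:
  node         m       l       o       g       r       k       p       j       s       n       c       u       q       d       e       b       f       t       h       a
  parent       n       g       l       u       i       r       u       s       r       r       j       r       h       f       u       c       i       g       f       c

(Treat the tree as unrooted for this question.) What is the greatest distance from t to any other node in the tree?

7

The node farthest from t is b (a, q also at distance 7), via t-g-u-r-s-j-c-b — 7 edges.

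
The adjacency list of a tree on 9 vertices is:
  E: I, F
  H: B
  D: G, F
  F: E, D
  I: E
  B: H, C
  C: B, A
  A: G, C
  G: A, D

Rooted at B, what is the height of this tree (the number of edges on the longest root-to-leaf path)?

7

The longest root-to-leaf path is B → C → A → G → D → F → E → I (7 edges).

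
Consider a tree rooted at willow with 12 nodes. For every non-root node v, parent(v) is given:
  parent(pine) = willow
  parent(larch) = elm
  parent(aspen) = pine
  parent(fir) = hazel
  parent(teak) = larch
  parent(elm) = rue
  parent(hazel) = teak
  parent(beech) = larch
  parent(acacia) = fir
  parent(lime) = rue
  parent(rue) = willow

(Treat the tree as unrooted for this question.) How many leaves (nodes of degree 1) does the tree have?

4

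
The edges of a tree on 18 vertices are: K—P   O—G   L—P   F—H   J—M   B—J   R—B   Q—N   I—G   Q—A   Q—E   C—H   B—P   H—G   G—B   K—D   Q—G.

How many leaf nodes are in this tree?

11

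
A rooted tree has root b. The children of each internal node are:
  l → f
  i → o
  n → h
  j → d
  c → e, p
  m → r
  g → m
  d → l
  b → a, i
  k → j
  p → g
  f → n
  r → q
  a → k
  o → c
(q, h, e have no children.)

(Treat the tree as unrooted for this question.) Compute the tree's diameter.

A longest path is h–n–f–l–d–j–k–a–b–i–o–c–p–g–m–r–q, with 16 edges.

16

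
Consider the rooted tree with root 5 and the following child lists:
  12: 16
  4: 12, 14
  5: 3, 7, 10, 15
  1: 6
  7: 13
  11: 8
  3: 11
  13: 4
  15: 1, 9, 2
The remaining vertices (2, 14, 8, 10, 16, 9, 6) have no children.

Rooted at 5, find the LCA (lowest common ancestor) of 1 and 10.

1's ancestor chain is 1, 15, 5 and 10's is 10, 5; they first meet at 5.

5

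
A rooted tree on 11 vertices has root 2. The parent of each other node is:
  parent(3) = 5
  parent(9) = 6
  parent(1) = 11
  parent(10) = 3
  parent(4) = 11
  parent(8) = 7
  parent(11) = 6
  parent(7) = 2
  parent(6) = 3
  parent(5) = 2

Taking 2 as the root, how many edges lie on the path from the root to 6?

3

Path from 2 to 6: 2–5–3–6, which has 3 edges.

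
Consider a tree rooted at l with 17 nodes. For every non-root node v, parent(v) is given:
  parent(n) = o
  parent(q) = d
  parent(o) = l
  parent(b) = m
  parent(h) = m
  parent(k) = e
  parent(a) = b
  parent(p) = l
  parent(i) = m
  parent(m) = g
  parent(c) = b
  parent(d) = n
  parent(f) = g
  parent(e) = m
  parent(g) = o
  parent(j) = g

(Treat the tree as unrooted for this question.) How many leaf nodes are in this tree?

9

Degree-1 nodes: a, c, f, h, i, j, k, p, q — 9 of them.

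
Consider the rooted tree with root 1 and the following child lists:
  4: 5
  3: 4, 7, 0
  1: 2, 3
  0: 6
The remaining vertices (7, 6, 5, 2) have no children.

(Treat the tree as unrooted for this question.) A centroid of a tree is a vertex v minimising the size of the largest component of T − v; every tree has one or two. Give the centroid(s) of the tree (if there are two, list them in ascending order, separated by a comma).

Delete 3: the remaining components have sizes 2, 2, 2, 1. Max 2 ≤ 4, so 3 is a centroid.
Every other node leaves some component of size > 4, so the centroid is unique.

3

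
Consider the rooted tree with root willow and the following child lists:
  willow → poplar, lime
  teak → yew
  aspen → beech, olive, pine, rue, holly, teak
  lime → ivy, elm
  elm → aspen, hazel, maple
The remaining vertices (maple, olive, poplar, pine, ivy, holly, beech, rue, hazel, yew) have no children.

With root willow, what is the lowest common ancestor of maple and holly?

elm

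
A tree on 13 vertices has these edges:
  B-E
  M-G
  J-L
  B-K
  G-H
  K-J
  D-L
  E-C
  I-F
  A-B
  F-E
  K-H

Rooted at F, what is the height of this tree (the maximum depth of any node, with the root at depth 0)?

6

M sits deepest: F-E-B-K-H-G-M — 6 edges from the root.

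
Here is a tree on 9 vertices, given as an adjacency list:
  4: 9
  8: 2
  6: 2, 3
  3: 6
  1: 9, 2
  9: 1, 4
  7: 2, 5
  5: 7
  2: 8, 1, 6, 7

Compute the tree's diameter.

5

A longest path is 4–9–1–2–7–5, with 5 edges.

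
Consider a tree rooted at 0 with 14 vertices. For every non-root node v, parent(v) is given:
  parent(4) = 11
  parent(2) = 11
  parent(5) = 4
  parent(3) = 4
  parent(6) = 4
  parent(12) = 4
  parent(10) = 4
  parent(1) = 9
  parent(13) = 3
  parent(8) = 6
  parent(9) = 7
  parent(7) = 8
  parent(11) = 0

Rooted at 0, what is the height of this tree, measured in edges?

A deepest node is 1, reached by 0 → 11 → 4 → 6 → 8 → 7 → 9 → 1.
That path has 7 edges, so the height is 7.

7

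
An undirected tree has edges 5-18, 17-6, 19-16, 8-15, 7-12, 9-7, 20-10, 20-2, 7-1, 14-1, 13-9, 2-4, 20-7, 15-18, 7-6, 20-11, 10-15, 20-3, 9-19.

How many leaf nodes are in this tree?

10

Degree-1 nodes: 3, 4, 5, 8, 11, 12, 13, 14, 16, 17 — 10 of them.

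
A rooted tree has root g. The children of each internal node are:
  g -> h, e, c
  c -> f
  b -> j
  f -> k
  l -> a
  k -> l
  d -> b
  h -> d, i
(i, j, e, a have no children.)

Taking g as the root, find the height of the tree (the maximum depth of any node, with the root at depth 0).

5

A deepest node is a, reached by g → c → f → k → l → a.
That path has 5 edges, so the height is 5.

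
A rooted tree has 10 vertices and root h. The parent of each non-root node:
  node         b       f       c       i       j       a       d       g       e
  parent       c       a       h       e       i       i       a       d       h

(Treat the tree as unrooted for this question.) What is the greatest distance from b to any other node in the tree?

A farthest node from b is g.
The path b–c–h–e–i–a–d–g has 7 edges.

7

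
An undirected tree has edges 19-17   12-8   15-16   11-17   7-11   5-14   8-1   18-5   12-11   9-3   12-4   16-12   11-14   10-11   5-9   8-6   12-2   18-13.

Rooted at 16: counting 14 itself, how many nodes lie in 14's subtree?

14's subtree: {14, 5, 18, 9, 13, 3}, size 6.

6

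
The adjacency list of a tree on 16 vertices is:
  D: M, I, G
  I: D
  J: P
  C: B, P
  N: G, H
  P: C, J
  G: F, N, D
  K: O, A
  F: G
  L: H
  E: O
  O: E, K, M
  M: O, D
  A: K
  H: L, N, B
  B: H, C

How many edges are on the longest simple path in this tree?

BFS from J reaches A last, at distance 11; BFS from A confirms no node is farther.
Path: J - P - C - B - H - N - G - D - M - O - K - A.

11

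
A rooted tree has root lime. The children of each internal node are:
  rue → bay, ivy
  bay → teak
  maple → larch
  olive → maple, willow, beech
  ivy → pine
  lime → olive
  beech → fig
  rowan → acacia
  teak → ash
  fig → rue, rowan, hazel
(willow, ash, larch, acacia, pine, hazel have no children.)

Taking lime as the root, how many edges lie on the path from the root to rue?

4

Path from lime to rue: lime → olive → beech → fig → rue, which has 4 edges.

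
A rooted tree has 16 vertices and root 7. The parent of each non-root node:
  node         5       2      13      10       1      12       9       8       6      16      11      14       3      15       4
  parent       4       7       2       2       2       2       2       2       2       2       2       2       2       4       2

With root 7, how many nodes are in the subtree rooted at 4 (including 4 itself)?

3

4's subtree: {4, 15, 5}, size 3.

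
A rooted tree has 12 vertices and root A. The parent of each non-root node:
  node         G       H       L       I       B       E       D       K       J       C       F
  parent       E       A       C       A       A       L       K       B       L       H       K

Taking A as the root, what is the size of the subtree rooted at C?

The subtree rooted at C contains: C, L, J, E, G — 5 nodes.

5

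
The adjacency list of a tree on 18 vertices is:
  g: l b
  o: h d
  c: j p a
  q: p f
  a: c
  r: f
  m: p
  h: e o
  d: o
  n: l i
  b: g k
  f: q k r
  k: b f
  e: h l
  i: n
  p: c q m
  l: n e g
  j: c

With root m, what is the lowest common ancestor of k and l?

Ancestors of k (toward the root): k, f, q, p, m.
Ancestors of l: l, g, b, k, f, q, p, m.
The deepest node appearing in both lists is k.

k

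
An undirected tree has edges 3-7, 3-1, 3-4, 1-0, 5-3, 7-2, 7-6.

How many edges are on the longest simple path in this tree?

BFS from 0 reaches 2 last, at distance 4; BFS from 2 confirms no node is farther.
Path: 0-1-3-7-2.

4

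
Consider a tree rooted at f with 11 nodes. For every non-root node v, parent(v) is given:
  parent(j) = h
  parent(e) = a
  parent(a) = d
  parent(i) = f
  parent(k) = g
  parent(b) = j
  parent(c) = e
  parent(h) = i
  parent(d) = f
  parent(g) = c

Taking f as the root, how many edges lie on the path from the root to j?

3

f–i–h–j — 3 edges.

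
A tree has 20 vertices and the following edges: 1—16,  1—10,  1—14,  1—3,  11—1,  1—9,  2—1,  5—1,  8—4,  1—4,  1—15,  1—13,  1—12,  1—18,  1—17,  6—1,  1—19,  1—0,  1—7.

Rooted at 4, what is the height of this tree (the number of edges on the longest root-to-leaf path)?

The longest root-to-leaf path is 4 – 1 – 0 (2 edges).

2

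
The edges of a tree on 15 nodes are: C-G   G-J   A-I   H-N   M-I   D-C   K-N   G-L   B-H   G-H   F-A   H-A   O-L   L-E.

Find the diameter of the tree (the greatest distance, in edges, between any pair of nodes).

Starting from M, a farthest node is O at distance 6.
One longest path: M–I–A–H–G–L–O.
So the diameter is 6.

6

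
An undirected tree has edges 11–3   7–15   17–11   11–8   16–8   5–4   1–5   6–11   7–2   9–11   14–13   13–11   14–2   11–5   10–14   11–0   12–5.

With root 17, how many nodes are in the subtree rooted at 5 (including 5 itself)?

5's subtree: {5, 12, 4, 1}, size 4.

4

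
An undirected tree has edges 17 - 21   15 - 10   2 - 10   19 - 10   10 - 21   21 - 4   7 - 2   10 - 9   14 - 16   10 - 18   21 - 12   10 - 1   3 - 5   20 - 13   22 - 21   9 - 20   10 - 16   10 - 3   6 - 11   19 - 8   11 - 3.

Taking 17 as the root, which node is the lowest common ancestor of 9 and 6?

9's ancestor chain is 9, 10, 21, 17 and 6's is 6, 11, 3, 10, 21, 17; they first meet at 10.

10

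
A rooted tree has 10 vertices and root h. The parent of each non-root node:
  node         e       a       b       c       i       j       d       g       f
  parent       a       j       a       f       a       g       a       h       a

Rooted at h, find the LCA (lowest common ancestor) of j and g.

Ancestors of j (toward the root): j, g, h.
Ancestors of g: g, h.
The deepest node appearing in both lists is g.

g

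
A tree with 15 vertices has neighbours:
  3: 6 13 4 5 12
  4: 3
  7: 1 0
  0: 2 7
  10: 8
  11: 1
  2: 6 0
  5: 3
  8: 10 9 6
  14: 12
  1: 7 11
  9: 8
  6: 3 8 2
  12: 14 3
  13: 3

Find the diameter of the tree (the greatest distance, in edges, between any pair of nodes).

A longest path is 14 – 12 – 3 – 6 – 2 – 0 – 7 – 1 – 11, with 8 edges.

8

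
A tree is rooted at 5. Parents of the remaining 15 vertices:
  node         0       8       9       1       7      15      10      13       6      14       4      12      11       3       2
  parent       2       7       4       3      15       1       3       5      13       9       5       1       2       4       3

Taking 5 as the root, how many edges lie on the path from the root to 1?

Climbing from 1 to the root: 1 → 3 → 4 → 5. That's 3 steps.

3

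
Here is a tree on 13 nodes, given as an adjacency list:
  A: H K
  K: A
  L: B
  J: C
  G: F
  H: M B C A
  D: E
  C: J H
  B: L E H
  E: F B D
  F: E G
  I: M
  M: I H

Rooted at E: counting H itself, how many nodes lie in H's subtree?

The subtree rooted at H contains: H, C, M, A, J, I, K — 7 nodes.

7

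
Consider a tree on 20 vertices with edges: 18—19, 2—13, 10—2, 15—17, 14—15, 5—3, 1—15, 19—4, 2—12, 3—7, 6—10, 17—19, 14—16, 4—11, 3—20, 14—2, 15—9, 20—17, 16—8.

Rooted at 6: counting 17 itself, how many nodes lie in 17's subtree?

9

The subtree rooted at 17 contains: 17, 19, 20, 4, 18, 3, 11, 7, 5 — 9 nodes.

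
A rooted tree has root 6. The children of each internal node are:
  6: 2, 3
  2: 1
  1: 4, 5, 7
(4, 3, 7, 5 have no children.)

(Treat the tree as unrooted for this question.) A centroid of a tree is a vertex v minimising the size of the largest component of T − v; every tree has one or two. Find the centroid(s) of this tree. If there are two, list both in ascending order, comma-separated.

1

Delete 1: the remaining components have sizes 3, 1, 1, 1. Max 3 ≤ 3, so 1 is a centroid.
Every other node leaves some component of size > 3, so the centroid is unique.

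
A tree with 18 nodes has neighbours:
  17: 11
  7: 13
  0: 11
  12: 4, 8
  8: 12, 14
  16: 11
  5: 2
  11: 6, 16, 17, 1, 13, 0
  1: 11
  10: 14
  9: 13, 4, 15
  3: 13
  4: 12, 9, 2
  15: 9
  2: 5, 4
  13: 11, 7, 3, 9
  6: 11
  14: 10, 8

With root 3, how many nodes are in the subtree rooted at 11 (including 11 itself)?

6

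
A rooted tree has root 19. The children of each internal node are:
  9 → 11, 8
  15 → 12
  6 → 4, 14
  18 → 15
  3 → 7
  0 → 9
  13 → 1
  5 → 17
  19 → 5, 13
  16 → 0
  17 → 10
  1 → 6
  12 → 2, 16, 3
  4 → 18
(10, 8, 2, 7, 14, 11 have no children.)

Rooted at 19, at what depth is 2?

Path from 19 to 2: 19–13–1–6–4–18–15–12–2, which has 8 edges.

8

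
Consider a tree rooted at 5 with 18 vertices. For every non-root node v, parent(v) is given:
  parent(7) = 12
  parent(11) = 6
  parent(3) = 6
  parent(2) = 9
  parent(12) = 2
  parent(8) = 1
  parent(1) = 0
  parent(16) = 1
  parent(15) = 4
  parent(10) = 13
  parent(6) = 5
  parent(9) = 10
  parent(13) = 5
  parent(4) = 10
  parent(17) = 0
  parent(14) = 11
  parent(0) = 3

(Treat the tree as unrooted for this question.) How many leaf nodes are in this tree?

Degree-1 nodes: 7, 8, 14, 15, 16, 17 — 6 of them.

6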